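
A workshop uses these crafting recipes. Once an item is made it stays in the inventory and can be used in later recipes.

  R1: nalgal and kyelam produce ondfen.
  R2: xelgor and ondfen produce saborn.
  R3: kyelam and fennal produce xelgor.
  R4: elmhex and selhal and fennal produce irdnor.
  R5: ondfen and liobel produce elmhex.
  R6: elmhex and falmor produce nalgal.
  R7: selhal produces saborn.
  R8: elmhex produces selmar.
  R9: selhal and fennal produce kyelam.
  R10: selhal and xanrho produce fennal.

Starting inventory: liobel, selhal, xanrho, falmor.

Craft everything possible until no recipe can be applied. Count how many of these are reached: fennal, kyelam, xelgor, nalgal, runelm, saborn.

4

selhal and xanrho → fennal (R10).
Using R7, selhal makes saborn.
selhal and fennal → kyelam (R9).
Using R3, kyelam and fennal make xelgor.
fennal: reached.
kyelam: reached.
xelgor: reached.
nalgal would need elmhex and falmor (R6), but elmhex is never obtained.
No rule produces runelm, and it is not given.
saborn: reached.
Reached: fennal, kyelam, xelgor, and saborn — 4 of the 6.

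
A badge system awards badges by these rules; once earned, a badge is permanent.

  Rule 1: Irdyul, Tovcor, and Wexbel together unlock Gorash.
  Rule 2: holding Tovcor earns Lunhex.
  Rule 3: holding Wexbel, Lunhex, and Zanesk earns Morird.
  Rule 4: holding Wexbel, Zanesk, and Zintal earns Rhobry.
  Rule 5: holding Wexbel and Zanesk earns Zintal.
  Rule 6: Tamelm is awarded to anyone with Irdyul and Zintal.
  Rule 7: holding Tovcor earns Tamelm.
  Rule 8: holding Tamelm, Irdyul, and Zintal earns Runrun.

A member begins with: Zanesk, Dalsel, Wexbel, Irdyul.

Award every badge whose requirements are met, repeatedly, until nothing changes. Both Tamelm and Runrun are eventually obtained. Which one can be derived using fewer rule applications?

Tamelm: With Wexbel and Zanesk, Zintal is earned (Rule 5). With Irdyul and Zintal, Tamelm is earned (Rule 6). [2 rule applications]
Runrun: With Wexbel and Zanesk, Zintal is earned (Rule 5). With Irdyul and Zintal, Tamelm is earned (Rule 6). With Tamelm, Irdyul, and Zintal, Runrun is earned (Rule 8). [3 rule applications]
Tamelm needs fewer.

Tamelm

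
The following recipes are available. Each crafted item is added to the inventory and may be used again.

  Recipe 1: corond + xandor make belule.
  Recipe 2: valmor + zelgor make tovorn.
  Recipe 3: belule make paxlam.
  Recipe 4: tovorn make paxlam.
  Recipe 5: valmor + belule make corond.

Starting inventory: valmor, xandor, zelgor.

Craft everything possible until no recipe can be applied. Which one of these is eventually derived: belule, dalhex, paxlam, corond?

valmor + zelgor → tovorn (Recipe 2).
tovorn → paxlam (Recipe 4).
corond would need valmor and belule (Recipe 5), but belule is never obtained. No rule produces dalhex, and it is not given. belule would need corond and xandor (Recipe 1), but corond is never obtained.

paxlam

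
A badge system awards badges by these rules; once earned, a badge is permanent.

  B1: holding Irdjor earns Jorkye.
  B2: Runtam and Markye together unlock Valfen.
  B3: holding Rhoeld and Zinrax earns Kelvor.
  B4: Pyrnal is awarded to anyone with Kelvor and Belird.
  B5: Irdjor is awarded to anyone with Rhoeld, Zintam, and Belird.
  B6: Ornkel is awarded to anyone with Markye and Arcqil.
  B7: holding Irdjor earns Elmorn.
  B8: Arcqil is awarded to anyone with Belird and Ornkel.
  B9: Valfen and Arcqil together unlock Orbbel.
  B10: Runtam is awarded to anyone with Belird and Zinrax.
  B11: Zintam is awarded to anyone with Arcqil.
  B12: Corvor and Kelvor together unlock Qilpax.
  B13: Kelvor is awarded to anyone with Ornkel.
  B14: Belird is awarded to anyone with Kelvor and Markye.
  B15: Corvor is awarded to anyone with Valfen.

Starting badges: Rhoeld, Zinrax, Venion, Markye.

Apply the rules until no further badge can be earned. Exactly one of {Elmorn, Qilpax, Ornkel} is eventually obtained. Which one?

Qilpax

With Rhoeld and Zinrax, Kelvor is earned (B3).
With Kelvor and Markye, Belird is earned (B14).
With Belird and Zinrax, Runtam is earned (B10).
With Runtam and Markye, Valfen is earned (B2).
With Valfen, Corvor is earned (B15).
With Corvor and Kelvor, Qilpax is earned (B12).
Ornkel would need Markye and Arcqil (B6), but Arcqil is never earned. Elmorn would need Irdjor (B7), but Irdjor is never earned.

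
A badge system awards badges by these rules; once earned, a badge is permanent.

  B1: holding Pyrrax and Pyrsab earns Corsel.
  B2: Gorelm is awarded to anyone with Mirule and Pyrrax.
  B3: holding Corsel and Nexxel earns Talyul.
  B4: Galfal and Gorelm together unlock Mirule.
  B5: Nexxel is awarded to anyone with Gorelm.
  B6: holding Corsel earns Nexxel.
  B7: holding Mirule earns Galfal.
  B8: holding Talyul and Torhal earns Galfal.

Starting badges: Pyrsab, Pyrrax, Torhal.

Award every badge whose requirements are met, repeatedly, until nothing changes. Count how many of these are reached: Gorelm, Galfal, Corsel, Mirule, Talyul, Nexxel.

4

With Pyrrax and Pyrsab, Corsel is earned (B1).
With Corsel, Nexxel is earned (B6).
With Corsel and Nexxel, Talyul is earned (B3).
With Talyul and Torhal, Galfal is earned (B8).
Gorelm would need Mirule and Pyrrax (B2), but Mirule is never earned.
Galfal: reached.
Corsel: reached.
Mirule would need Galfal and Gorelm (B4), but Gorelm is never earned.
Talyul: reached.
Nexxel: reached.
Reached: Galfal, Corsel, Talyul, and Nexxel — 4 of the 6.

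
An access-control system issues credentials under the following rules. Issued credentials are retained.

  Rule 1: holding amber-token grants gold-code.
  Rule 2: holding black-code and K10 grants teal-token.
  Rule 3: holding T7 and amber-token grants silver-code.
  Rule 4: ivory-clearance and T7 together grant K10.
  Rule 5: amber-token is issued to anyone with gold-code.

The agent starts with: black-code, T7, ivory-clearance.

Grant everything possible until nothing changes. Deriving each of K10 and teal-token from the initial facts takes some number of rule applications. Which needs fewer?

K10: Holding ivory-clearance and T7 grants K10 (Rule 4). [1 rule application]
teal-token: Holding ivory-clearance and T7 grants K10 (Rule 4). Holding black-code and K10 grants teal-token (Rule 2). [2 rule applications]
K10 needs fewer.

K10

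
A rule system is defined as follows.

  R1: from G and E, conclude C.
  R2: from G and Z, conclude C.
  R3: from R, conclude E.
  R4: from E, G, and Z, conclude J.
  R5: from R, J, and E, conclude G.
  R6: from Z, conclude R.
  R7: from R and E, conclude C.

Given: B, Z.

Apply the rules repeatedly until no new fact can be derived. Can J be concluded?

J would need E, G, and Z (R4), but G is never established.

No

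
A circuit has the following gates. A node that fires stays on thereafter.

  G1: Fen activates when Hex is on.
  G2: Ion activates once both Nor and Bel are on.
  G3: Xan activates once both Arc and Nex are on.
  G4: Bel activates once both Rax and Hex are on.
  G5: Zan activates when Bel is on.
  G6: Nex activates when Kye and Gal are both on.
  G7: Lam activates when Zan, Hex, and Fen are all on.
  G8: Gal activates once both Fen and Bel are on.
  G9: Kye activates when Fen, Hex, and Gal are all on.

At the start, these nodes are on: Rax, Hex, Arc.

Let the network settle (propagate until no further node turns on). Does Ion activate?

No

Ion would need Nor and Bel (G2), but Nor never turns on.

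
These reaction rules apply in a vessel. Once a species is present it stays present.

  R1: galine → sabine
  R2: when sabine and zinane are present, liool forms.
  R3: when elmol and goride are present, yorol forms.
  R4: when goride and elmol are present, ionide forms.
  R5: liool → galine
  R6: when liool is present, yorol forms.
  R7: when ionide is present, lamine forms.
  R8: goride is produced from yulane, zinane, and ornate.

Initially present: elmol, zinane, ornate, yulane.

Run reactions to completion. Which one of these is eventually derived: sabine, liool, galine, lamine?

lamine

yulane, zinane, and ornate present → goride forms (R8).
goride and elmol present → ionide forms (R4).
ionide present → lamine forms (R7).
sabine would need galine (R1), but galine never forms. galine would need liool (R5), but liool never forms. liool would need sabine and zinane (R2), but sabine never forms.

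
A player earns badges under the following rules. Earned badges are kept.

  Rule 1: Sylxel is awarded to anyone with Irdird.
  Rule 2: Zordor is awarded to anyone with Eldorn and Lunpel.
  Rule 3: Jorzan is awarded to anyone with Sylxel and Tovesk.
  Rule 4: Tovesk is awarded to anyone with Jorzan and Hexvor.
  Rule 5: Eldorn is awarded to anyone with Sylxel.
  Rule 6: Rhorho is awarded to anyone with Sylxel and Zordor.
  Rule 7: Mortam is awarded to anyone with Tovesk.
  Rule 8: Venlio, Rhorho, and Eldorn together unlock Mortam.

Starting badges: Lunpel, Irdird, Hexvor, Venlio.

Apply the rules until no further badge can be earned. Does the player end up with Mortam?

With Irdird, Sylxel is earned (Rule 1).
With Sylxel, Eldorn is earned (Rule 5).
With Eldorn and Lunpel, Zordor is earned (Rule 2).
With Sylxel and Zordor, Rhorho is earned (Rule 6).
With Venlio, Rhorho, and Eldorn, Mortam is earned (Rule 8).

Yes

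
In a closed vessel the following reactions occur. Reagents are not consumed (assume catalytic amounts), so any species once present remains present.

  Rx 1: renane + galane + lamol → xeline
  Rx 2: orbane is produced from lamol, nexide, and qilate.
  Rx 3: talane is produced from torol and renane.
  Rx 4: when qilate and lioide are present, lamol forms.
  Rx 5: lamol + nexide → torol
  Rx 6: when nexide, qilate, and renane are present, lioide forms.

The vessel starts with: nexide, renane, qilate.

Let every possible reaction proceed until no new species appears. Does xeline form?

No

xeline would need renane, galane, and lamol (Rx 1), but galane never forms.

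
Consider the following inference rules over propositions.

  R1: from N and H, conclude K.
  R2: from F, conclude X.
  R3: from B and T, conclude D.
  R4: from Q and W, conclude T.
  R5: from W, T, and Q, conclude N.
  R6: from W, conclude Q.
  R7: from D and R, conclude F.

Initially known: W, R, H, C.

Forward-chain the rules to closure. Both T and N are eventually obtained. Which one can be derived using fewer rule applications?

T: W holds, so Q follows (R6). Q and W hold, so T follows (R4). [2 rule applications]
N: W holds, so Q follows (R6). From Q and W, R4 gives T. W, T, and Q hold, so N follows (R5). [3 rule applications]
T needs fewer.

T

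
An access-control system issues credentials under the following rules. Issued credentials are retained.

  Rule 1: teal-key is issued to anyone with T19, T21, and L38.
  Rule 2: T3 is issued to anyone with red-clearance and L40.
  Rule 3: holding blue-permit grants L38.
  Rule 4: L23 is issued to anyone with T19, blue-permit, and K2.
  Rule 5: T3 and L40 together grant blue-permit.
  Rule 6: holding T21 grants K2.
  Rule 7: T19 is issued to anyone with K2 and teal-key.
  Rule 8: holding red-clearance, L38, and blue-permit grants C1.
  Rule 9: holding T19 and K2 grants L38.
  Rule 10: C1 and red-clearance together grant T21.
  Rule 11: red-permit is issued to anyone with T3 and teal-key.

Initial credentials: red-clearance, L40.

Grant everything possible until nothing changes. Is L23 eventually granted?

L23 would need T19, blue-permit, and K2 (Rule 4), but T19 is never granted.

No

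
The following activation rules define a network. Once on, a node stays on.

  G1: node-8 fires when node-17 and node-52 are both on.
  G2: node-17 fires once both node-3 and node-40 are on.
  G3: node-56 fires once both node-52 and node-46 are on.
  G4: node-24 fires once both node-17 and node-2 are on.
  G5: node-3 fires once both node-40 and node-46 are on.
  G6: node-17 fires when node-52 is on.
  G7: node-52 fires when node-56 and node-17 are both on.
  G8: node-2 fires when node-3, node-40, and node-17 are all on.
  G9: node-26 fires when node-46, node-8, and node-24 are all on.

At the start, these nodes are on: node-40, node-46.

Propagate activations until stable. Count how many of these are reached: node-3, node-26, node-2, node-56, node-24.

3

G5: node-40 and node-46 on → node-3 on.
G2: node-3 and node-40 on → node-17 on.
G8: node-3, node-40, and node-17 on → node-2 on.
node-17 and node-2 are on, so node-24 fires (G4).
node-3: reached.
node-26 would need node-46, node-8, and node-24 (G9), but node-8 never turns on.
node-2: reached.
node-56 would need node-52 and node-46 (G3), but node-52 never turns on.
node-24: reached.
Reached: node-3, node-2, and node-24 — 3 of the 5.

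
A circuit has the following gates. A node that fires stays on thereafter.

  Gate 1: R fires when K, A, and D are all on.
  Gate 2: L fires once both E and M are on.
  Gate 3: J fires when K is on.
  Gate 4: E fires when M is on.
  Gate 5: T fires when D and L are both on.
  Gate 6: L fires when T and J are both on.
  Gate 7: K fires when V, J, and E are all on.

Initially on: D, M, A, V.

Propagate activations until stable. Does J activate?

J would need K (Gate 3), but K never turns on.

No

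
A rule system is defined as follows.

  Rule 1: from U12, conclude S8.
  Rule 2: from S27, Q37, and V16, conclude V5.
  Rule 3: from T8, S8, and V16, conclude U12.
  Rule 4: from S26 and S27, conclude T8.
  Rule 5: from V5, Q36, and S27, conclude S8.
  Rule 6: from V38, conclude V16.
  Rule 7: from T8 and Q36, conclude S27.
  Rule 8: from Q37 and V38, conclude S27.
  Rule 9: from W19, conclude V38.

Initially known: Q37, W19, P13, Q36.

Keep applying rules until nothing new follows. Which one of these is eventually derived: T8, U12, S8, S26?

W19 holds, so V38 follows (Rule 9).
Q37 and V38 hold, so S27 follows (Rule 8).
V38 holds, so V16 follows (Rule 6).
From S27, Q37, and V16, Rule 2 gives V5.
From V5, Q36, and S27, Rule 5 gives S8.
U12 would need T8, S8, and V16 (Rule 3), but T8 is never established. No rule produces S26, and it is not given. T8 would need S26 and S27 (Rule 4), but S26 is never established.

S8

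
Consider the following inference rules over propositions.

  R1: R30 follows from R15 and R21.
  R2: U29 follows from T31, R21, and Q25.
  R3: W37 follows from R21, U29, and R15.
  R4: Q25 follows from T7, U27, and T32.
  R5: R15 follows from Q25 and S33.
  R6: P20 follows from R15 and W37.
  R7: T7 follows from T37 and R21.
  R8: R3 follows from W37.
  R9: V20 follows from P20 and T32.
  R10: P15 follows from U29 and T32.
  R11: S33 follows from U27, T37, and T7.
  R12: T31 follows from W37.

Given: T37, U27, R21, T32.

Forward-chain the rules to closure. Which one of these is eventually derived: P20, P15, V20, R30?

T37 and R21 hold, so T7 follows (R7).
U27, T37, and T7 hold, so S33 follows (R11).
T7, U27, and T32 hold, so Q25 follows (R4).
Q25 and S33 hold, so R15 follows (R5).
From R15 and R21, R1 gives R30.
P15 would need U29 and T32 (R10), but U29 is never established. V20 would need P20 and T32 (R9), but P20 is never established. P20 would need R15 and W37 (R6), but W37 is never established.

R30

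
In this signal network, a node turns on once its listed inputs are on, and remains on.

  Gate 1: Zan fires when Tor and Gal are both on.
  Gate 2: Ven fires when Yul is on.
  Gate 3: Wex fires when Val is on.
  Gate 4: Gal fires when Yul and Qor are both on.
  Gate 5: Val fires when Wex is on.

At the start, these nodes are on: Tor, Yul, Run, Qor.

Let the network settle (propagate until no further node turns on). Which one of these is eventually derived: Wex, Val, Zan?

Gate 4: Yul and Qor on → Gal on.
Tor and Gal are on, so Zan fires (Gate 1).
Wex would need Val (Gate 3), but Val never turns on. Val would need Wex (Gate 5), but Wex never turns on.

Zan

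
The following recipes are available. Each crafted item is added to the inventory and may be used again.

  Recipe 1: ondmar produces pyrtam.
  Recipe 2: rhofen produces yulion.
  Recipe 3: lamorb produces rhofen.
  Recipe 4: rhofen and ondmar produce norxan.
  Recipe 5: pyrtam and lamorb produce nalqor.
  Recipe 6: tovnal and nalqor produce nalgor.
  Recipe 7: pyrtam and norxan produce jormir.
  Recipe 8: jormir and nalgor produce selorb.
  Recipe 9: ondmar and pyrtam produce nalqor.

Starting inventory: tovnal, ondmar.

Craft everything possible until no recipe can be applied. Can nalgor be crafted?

ondmar → pyrtam (Recipe 1).
ondmar and pyrtam → nalqor (Recipe 9).
tovnal and nalqor → nalgor (Recipe 6).

Yes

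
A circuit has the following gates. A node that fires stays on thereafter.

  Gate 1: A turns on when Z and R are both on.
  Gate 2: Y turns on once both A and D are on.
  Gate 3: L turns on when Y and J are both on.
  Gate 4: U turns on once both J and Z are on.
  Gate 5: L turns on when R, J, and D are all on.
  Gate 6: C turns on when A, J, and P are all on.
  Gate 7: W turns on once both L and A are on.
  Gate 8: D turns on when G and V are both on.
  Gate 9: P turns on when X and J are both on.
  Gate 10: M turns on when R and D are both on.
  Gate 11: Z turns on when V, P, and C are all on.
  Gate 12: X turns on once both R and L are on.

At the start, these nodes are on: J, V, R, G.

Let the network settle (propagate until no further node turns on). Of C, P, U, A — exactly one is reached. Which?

P

Gate 8: G and V on → D on.
Gate 5: R, J, and D on → L on.
Gate 12: R and L on → X on.
Gate 9: X and J on → P on.
C would need A, J, and P (Gate 6), but A never turns on. A would need Z and R (Gate 1), but Z never turns on. U would need J and Z (Gate 4), but Z never turns on.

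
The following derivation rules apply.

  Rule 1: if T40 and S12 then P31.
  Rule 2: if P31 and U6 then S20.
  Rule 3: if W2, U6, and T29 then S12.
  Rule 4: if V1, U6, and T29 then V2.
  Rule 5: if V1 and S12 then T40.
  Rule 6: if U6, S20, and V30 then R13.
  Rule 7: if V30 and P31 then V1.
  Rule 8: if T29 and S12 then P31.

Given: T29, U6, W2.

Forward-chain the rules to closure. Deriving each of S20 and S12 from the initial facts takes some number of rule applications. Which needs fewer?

S12

S12: From W2, U6, and T29, Rule 3 gives S12. [1 rule application]
S20: W2, U6, and T29 hold, so S12 follows (Rule 3). T29 and S12 hold, so P31 follows (Rule 8). From P31 and U6, Rule 2 gives S20. [3 rule applications]
S12 needs fewer.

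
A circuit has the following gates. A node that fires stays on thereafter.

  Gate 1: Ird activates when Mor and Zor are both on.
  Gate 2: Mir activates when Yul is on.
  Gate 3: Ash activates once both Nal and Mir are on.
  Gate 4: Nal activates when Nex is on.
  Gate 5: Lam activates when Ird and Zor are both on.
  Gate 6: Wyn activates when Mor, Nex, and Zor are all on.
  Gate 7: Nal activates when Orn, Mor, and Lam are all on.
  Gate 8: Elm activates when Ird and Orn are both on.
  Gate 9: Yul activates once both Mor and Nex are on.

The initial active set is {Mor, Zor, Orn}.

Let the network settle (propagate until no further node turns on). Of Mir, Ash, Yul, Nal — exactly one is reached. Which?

Mor and Zor are on, so Ird activates (Gate 1).
Gate 5: Ird and Zor on → Lam on.
Orn, Mor, and Lam are on, so Nal activates (Gate 7).
Yul would need Mor and Nex (Gate 9), but Nex never turns on. Ash would need Nal and Mir (Gate 3), but Mir never turns on. Mir would need Yul (Gate 2), but Yul never turns on.

Nal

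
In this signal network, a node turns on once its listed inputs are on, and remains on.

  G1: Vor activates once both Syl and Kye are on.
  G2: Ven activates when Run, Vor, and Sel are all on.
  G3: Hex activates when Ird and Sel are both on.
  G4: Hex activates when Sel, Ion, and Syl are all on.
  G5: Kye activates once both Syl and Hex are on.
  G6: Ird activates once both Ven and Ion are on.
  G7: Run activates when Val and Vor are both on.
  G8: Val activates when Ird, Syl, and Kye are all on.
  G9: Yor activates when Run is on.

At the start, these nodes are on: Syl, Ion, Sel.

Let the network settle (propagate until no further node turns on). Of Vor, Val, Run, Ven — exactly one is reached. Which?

G4: Sel, Ion, and Syl on → Hex on.
Syl and Hex are on, so Kye activates (G5).
Syl and Kye are on, so Vor activates (G1).
Ven would need Run, Vor, and Sel (G2), but Run never turns on. Val would need Ird, Syl, and Kye (G8), but Ird never turns on. Run would need Val and Vor (G7), but Val never turns on.

Vor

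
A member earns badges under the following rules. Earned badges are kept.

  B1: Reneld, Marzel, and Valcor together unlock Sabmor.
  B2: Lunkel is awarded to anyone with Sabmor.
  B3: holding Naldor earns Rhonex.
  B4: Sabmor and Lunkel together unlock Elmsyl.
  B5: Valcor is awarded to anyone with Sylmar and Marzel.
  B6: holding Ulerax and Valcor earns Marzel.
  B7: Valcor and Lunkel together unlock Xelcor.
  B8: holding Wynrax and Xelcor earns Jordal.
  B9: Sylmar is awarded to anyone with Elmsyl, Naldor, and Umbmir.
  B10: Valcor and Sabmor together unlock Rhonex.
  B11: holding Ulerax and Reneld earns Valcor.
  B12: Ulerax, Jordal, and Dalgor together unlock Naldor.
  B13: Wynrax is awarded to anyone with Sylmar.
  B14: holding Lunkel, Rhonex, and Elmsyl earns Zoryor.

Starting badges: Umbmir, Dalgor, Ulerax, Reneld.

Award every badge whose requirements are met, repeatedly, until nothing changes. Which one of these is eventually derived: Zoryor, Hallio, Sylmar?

With Ulerax and Reneld, Valcor is earned (B11).
With Ulerax and Valcor, Marzel is earned (B6).
With Reneld, Marzel, and Valcor, Sabmor is earned (B1).
With Valcor and Sabmor, Rhonex is earned (B10).
With Sabmor, Lunkel is earned (B2).
With Sabmor and Lunkel, Elmsyl is earned (B4).
With Lunkel, Rhonex, and Elmsyl, Zoryor is earned (B14).
No rule produces Hallio, and it is not given. Sylmar would need Elmsyl, Naldor, and Umbmir (B9), but Naldor is never earned.

Zoryor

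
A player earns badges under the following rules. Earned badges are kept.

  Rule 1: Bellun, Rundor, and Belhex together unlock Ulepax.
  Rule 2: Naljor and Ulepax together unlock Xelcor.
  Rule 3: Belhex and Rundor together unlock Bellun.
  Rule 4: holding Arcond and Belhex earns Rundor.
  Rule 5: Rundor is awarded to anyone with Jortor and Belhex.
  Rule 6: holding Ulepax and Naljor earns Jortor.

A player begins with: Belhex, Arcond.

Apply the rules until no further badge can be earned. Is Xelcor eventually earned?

Xelcor would need Naljor and Ulepax (Rule 2), but Naljor is never earned.

No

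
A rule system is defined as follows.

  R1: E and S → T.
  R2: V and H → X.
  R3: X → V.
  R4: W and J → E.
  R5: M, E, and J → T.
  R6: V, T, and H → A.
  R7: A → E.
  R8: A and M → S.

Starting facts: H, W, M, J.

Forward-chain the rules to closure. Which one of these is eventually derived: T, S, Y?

From W and J, R4 gives E.
From M, E, and J, R5 gives T.
S would need A and M (R8), but A is never established. No rule produces Y, and it is not given.

T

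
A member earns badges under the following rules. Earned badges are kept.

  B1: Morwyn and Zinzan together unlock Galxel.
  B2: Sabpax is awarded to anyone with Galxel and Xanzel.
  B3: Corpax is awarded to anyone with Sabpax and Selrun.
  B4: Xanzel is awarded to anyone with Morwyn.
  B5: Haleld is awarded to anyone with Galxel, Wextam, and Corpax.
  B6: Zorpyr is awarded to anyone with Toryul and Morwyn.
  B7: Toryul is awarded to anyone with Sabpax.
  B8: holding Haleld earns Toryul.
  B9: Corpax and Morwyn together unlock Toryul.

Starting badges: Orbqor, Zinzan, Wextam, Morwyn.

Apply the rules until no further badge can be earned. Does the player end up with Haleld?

No

Haleld would need Galxel, Wextam, and Corpax (B5), but Corpax is never earned.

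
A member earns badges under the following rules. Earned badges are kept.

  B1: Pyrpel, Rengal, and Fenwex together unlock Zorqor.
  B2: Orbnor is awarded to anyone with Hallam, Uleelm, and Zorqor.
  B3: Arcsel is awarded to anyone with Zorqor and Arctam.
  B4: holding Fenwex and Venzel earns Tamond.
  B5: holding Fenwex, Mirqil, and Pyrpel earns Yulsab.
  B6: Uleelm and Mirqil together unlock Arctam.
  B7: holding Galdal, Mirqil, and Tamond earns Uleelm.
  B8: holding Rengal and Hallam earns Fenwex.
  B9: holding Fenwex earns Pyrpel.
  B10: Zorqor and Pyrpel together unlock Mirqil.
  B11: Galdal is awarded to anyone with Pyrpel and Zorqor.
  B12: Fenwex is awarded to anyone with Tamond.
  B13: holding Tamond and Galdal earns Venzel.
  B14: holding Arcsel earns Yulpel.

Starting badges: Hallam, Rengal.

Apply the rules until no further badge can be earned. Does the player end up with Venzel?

Venzel would need Tamond and Galdal (B13), but Tamond is never earned.

No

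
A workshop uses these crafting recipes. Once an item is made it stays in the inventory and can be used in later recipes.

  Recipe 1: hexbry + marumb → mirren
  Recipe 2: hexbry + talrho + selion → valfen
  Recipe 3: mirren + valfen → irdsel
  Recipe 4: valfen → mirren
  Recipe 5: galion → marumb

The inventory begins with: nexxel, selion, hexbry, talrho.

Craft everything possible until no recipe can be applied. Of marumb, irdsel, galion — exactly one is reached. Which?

hexbry + talrho + selion → valfen (Recipe 2).
valfen → mirren (Recipe 4).
mirren + valfen → irdsel (Recipe 3).
marumb would need galion (Recipe 5), but galion is never obtained. No rule produces galion, and it is not given.

irdsel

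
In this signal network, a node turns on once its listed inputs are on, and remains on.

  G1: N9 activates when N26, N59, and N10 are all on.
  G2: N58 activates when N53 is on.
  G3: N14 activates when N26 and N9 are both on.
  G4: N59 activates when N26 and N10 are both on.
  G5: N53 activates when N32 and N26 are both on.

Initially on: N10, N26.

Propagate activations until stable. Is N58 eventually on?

N58 would need N53 (G2), but N53 never turns on.

No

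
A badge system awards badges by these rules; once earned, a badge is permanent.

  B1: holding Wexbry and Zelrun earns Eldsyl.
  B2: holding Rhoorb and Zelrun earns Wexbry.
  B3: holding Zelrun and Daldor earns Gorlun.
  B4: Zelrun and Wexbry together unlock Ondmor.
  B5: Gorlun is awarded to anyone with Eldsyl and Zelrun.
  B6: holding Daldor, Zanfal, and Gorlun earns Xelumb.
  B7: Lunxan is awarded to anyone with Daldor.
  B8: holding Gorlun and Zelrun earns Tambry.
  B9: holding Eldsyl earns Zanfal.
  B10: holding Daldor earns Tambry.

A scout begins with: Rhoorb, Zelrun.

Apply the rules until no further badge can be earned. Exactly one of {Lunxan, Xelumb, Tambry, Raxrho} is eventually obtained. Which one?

With Rhoorb and Zelrun, Wexbry is earned (B2).
With Wexbry and Zelrun, Eldsyl is earned (B1).
With Eldsyl and Zelrun, Gorlun is earned (B5).
With Gorlun and Zelrun, Tambry is earned (B8).
No rule produces Raxrho, and it is not given. Xelumb would need Daldor, Zanfal, and Gorlun (B6), but Daldor is never earned. Lunxan would need Daldor (B7), but Daldor is never earned.

Tambry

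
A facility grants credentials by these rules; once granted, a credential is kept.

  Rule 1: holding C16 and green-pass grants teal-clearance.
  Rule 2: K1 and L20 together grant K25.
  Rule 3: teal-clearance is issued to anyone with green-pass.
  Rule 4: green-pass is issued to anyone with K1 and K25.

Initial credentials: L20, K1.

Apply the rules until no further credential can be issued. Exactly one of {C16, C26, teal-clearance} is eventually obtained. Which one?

teal-clearance

Holding K1 and L20 grants K25 (Rule 2).
Holding K1 and K25 grants green-pass (Rule 4).
Holding green-pass grants teal-clearance (Rule 3).
No rule produces C26, and it is not given. No rule produces C16, and it is not given.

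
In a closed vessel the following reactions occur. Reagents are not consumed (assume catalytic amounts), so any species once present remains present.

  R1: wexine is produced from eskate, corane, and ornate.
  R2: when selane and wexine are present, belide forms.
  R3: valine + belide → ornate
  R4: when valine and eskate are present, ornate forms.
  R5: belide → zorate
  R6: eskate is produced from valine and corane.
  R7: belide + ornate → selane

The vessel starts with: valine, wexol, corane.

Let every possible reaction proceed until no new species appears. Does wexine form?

valine and corane present → eskate forms (R6).
valine and eskate present → ornate forms (R4).
eskate, corane, and ornate present → wexine forms (R1).

Yes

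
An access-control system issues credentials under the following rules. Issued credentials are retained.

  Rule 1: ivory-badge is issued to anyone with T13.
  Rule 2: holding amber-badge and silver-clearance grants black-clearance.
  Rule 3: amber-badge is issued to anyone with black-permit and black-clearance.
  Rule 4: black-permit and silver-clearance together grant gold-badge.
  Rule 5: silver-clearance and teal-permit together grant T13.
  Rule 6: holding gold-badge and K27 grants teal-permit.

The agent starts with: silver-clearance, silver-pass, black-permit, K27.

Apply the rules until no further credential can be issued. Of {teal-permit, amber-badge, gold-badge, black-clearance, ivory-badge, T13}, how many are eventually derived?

4

Holding black-permit and silver-clearance grants gold-badge (Rule 4).
Holding gold-badge and K27 grants teal-permit (Rule 6).
Holding silver-clearance and teal-permit grants T13 (Rule 5).
Holding T13 grants ivory-badge (Rule 1).
teal-permit: reached.
amber-badge would need black-permit and black-clearance (Rule 3), but black-clearance is never granted.
gold-badge: reached.
black-clearance would need amber-badge and silver-clearance (Rule 2), but amber-badge is never granted.
ivory-badge: reached.
T13: reached.
Reached: teal-permit, gold-badge, ivory-badge, and T13 — 4 of the 6.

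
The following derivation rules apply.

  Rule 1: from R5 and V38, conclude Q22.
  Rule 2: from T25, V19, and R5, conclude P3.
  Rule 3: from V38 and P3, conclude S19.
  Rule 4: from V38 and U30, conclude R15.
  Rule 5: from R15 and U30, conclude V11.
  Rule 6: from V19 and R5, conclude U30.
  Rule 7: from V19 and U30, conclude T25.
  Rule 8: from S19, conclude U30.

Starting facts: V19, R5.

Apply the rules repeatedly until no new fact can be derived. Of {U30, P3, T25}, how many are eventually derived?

V19 and R5 hold, so U30 follows (Rule 6).
V19 and U30 hold, so T25 follows (Rule 7).
T25, V19, and R5 hold, so P3 follows (Rule 2).
U30: reached.
P3: reached.
T25: reached.
All 3 are reached.

3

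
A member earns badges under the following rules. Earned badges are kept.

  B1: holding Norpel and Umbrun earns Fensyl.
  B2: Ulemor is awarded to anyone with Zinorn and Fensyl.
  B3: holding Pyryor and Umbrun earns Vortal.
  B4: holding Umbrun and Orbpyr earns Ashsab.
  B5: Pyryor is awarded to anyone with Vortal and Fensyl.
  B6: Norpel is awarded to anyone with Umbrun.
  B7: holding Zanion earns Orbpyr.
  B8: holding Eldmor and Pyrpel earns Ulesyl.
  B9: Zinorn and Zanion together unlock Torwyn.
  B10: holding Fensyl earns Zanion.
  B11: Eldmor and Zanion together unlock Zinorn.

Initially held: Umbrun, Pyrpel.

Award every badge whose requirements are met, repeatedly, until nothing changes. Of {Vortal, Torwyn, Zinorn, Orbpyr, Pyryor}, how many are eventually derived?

1

With Umbrun, Norpel is earned (B6).
With Norpel and Umbrun, Fensyl is earned (B1).
With Fensyl, Zanion is earned (B10).
With Zanion, Orbpyr is earned (B7).
Vortal would need Pyryor and Umbrun (B3), but Pyryor is never earned.
Torwyn would need Zinorn and Zanion (B9), but Zinorn is never earned.
Zinorn would need Eldmor and Zanion (B11), but Eldmor is never earned.
Orbpyr: reached.
Pyryor would need Vortal and Fensyl (B5), but Vortal is never earned.
Reached: Orbpyr — 1 of the 5.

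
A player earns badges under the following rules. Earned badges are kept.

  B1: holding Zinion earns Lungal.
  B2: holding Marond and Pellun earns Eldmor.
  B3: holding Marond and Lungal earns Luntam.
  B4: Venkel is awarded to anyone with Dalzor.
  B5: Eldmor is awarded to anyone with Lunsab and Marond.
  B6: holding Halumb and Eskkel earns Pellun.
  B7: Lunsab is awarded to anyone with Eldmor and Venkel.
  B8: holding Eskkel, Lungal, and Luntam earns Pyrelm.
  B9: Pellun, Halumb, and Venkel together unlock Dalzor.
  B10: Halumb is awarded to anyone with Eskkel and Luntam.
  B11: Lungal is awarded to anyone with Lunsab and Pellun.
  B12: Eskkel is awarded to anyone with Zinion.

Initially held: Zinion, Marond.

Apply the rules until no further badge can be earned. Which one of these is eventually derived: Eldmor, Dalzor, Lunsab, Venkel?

Eldmor

With Zinion, Eskkel is earned (B12).
With Zinion, Lungal is earned (B1).
With Marond and Lungal, Luntam is earned (B3).
With Eskkel and Luntam, Halumb is earned (B10).
With Halumb and Eskkel, Pellun is earned (B6).
With Marond and Pellun, Eldmor is earned (B2).
Venkel would need Dalzor (B4), but Dalzor is never earned. Dalzor would need Pellun, Halumb, and Venkel (B9), but Venkel is never earned. Lunsab would need Eldmor and Venkel (B7), but Venkel is never earned.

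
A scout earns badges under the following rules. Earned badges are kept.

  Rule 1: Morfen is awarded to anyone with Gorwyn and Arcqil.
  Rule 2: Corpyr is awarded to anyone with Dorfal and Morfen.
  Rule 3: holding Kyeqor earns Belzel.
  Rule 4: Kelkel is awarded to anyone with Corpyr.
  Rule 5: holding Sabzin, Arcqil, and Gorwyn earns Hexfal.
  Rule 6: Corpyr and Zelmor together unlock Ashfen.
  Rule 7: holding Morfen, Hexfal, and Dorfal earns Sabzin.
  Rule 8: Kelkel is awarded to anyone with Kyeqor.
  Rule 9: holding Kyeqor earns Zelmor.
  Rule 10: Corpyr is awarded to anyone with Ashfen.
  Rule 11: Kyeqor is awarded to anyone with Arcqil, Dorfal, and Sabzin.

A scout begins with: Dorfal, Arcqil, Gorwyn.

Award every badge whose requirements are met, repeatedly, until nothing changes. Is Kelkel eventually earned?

Yes

With Gorwyn and Arcqil, Morfen is earned (Rule 1).
With Dorfal and Morfen, Corpyr is earned (Rule 2).
With Corpyr, Kelkel is earned (Rule 4).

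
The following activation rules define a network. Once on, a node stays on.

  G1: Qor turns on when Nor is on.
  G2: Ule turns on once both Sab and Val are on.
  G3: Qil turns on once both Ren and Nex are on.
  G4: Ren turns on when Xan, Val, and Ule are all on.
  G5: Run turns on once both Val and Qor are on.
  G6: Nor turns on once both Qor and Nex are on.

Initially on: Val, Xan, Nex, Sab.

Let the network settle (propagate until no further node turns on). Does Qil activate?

Sab and Val are on, so Ule turns on (G2).
Xan, Val, and Ule are on, so Ren turns on (G4).
Ren and Nex are on, so Qil turns on (G3).

Yes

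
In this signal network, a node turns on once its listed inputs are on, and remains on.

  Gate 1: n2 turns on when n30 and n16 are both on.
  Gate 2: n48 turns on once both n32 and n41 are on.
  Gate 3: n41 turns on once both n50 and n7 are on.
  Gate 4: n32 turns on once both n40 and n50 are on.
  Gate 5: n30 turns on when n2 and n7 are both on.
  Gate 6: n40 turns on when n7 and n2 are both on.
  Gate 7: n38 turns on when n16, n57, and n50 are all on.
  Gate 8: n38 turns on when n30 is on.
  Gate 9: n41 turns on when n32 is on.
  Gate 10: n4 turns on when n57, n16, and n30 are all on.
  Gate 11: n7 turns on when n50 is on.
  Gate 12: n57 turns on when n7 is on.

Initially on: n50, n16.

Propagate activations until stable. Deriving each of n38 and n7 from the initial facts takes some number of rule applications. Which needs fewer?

n7: n50 is on, so n7 turns on (Gate 11). [1 rule application]
n38: n50 is on, so n7 turns on (Gate 11). Gate 12: n7 on → n57 on. Gate 7: n16, n57, and n50 on → n38 on. [3 rule applications]
n7 needs fewer.

n7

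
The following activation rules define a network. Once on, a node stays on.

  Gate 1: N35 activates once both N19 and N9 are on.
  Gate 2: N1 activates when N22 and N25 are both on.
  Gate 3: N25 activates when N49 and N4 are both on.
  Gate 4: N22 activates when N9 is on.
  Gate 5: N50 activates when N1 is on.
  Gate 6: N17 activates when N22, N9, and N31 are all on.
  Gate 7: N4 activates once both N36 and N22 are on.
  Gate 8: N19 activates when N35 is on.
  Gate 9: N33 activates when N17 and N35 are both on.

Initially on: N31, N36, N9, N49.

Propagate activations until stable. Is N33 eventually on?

No

N33 would need N17 and N35 (Gate 9), but N35 never turns on.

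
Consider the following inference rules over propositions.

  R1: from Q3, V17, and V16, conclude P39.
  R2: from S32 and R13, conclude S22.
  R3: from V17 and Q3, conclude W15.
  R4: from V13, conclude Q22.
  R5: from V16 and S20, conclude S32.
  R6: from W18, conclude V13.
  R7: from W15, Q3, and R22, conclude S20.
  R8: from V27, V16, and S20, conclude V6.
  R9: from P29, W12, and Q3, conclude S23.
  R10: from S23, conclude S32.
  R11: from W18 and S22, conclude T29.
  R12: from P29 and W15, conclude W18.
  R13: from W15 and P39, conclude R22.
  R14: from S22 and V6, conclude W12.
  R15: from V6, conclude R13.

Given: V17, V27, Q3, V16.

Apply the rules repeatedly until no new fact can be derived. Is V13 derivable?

V13 would need W18 (R6), but W18 is never established.

No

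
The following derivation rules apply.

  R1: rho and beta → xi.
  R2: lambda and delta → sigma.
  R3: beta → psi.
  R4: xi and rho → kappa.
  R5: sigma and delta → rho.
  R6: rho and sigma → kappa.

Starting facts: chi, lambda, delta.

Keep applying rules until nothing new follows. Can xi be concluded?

No

xi would need rho and beta (R1), but beta is never established.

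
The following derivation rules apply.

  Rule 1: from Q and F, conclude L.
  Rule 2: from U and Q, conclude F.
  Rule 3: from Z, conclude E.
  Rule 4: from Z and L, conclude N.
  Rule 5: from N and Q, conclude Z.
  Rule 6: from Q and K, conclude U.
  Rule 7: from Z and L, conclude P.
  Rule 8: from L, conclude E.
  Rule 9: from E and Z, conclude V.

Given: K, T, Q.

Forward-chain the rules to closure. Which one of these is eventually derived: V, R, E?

E

Q and K hold, so U follows (Rule 6).
From U and Q, Rule 2 gives F.
From Q and F, Rule 1 gives L.
From L, Rule 8 gives E.
V would need E and Z (Rule 9), but Z is never established. No rule produces R, and it is not given.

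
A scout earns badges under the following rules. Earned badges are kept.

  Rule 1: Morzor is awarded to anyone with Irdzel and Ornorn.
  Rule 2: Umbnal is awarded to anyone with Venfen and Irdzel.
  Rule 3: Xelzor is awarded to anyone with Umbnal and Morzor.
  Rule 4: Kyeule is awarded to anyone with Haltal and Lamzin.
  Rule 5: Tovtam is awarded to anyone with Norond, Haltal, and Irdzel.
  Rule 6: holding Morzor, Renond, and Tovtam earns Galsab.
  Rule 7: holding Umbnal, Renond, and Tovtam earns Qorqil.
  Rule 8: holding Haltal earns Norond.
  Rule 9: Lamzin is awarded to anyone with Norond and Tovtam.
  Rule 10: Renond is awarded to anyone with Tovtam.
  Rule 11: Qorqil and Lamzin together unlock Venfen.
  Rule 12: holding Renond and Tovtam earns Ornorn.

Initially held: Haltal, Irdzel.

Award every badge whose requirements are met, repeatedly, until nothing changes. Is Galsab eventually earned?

With Haltal, Norond is earned (Rule 8).
With Norond, Haltal, and Irdzel, Tovtam is earned (Rule 5).
With Tovtam, Renond is earned (Rule 10).
With Renond and Tovtam, Ornorn is earned (Rule 12).
With Irdzel and Ornorn, Morzor is earned (Rule 1).
With Morzor, Renond, and Tovtam, Galsab is earned (Rule 6).

Yes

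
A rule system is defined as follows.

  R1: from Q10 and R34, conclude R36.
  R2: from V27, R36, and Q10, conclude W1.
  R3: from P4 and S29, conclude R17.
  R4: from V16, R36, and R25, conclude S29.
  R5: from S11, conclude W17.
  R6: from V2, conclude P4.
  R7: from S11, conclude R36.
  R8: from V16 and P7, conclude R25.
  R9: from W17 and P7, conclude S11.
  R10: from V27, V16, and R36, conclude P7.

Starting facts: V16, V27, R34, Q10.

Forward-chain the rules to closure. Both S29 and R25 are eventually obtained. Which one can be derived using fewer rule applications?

R25: Q10 and R34 hold, so R36 follows (R1). V27, V16, and R36 hold, so P7 follows (R10). From V16 and P7, R8 gives R25. [3 rule applications]
S29: From Q10 and R34, R1 gives R36. From V27, V16, and R36, R10 gives P7. V16 and P7 hold, so R25 follows (R8). V16, R36, and R25 hold, so S29 follows (R4). [4 rule applications]
R25 needs fewer.

R25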